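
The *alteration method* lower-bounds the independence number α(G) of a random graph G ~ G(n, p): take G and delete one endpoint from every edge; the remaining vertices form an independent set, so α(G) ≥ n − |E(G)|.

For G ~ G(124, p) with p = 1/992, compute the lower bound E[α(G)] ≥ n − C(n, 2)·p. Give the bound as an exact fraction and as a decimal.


E[|E(G)|] = C(124, 2)·p = 7626 · (1/992) = 123/16.
E[α(G)] ≥ n − E[|E(G)|] = 124 − 123/16 = 1861/16.
Numerically: ≈ 116.312500.
(This is only a lower bound; the true E[α(G)] may be larger.)

E[α(G)] ≥ 1861/16 ≈ 116.312500.


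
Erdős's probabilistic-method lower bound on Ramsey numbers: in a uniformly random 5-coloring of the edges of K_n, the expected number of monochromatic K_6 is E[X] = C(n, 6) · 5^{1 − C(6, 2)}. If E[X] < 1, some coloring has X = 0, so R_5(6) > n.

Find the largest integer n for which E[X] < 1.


We need C(n, 6) · 5^{1 − 15} < 1, i.e. C(n, 6) < 5^{15 − 1} = 6103515625.
Check values of n near the boundary:
  n = 127: C(127, 6) = 5169379425; 5169379425 < 6103515625? YES
  n = 128: C(128, 6) = 5423611200; 5423611200 < 6103515625? YES
  n = 129: C(129, 6) = 5688177600; 5688177600 < 6103515625? YES
  n = 130: C(130, 6) = 5963412000; 5963412000 < 6103515625? YES
  n = 131: C(131, 6) = 6249655776; 6249655776 < 6103515625? NO
  n = 132: C(132, 6) = 6547258432; 6547258432 < 6103515625? NO
  n = 133: C(133, 6) = 6856577728; 6856577728 < 6103515625? NO
The largest n with C(n, 6) < 6103515625 is n = 130 (where E[X] = 47707296/48828125 ≈ 0.97705). Hence R_5(6) > 130, i.e. R_5(6) ≥ 131.

Largest n = 130; hence R_5(6) > 130.


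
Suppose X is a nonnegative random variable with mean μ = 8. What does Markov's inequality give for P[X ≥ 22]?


μ = E[X] = 8, a = 22.
Markov: P[X ≥ 22] ≤ μ/a = (8)/22 = 4/11.
Numerically: ≈ 0.364.
(Since a = 22 > μ = 8.000, the bound 4/11 is < 1 and informative.)

P[X ≥ 22] ≤ 4/11 ≈ 0.364.


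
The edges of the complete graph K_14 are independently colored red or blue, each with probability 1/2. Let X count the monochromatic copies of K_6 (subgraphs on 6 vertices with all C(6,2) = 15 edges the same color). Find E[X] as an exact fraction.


Let X = Σ_S X_S over the C(14, 6) = 3003 subsets S of size 6, where X_S = 1 if the K_6 on S is monochromatic.
For a fixed S, the K_6 on S has C(6, 2) = 15 edges. P[all 15 edges red] = (1/2)^15, and likewise for blue, so P[monochromatic] = 2·(1/2)^15 = 2^{1 − 15} = 1/16384.
By linearity of expectation: E[X] = C(14, 6) · 2^{1 − 15} = 3003 · 1/16384 = 3003/16384.
Numerically: E[X] ≈ 0.18329.

E[X] = C(14,6)·2^(1−C(6,2)) = 3003/16384 ≈ 0.18329.


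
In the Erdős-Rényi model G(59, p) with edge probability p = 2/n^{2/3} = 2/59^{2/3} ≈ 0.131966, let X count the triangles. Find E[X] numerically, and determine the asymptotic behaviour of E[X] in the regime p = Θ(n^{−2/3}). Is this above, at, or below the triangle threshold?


Number of potential triangles: C(59, 3) = 32509.
Each occurs with probability p³ ≈ (0.131966)³ ≈ 2.29819018e-03.
By linearity: E[X] = C(59, 3)·p³ ≈ 32509 · 2.29819018e-03 ≈ 74.711864.
Since α = 2/3 < 1, p = c/n^{2/3} ≫ 1/n is above the triangle threshold p ~ 1/n. Asymptotically E[X] ~ (c³/6)·n^{3(1−α)} = (2³/6)·n^{1} → ∞; triangles are abundant w.h.p.

E[X] ≈ 74.711864; in regime p = Θ(1/n^{2/3}) E[X] diverges (above the triangle threshold p ~ 1/n).


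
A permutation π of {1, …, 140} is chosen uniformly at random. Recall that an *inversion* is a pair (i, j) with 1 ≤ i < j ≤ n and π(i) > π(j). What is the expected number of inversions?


Write X = Σ X_I over the C(140, 2) = 9730 pairs i < j, with X_I the indicator of one inversion.
There are 9730 indicators.
For each fixed pair i < j, the values π(i) and π(j) are two distinct elements of {1, …, 140} in uniformly random order; by symmetry P[π(i) > π(j)] = 1/2.
By linearity: E[X] = 9730 · (1/2) = C(140, 2) · (1/2) = 9730/2 = 4865 ≈ 4865.000000.

E[X] = 4865 = 4865.000000.


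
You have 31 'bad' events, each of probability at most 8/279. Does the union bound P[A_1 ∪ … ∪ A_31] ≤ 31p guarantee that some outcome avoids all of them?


Union bound: P[∪_{i=1}^{31} A_i] ≤ Σ_i P[A_i] ≤ 31·p = 31·(8/279) = 8/9.
Numerically: 8/9 ≈ 0.8889.
Is 8/9 < 1? YES.
Since P[∪ A_i] ≤ 8/9 < 1, the complement has P[∩ A_i^c] ≥ 1 − 8/9 = 1/9 > 0, so some outcome avoids every A_i.

31·p = 8/9 ≈ 0.8889; existence CERTIFIED by the union bound.


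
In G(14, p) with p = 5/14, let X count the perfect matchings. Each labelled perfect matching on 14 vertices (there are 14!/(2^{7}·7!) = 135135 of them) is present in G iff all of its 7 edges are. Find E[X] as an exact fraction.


K_14 has 14!/(2^{7}·7!) = 135135 labelled perfect matchings.
For each such perfect matching H, let X_H = 1 if all 7 edges of H are present in G. Then P[X_H = 1] = p^{7} = (5/14)^{7} = 78125/105413504.
Summing the indicators: E[X] = Σ_H E[X_H] = 135135 · p^{7} = 135135 · 78125/105413504 = 1508203125/15059072.
Numerically: E[X] ≈ 100.

E[X] = 135135 · (5/14)^{7} = 1508203125/15059072 ≈ 100.


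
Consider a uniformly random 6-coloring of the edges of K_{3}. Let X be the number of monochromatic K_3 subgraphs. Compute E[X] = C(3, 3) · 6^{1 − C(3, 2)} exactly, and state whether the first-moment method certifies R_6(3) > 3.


E[X] = C(3, 3) · 6^{1 − 3} = 1 · 6^{−2} = 1/36.
As a reduced fraction: E[X] = 1/36 ≈ 0.0278.
Is E[X] < 1? YES.
Since E[X] < 1, there exists a 6-coloring of K_{3} with no monochromatic K_3; hence R_6(3) > 3.

E[X] = 1/36 ≈ 0.0278; E[X] < 1, so R_6(3) > 3.


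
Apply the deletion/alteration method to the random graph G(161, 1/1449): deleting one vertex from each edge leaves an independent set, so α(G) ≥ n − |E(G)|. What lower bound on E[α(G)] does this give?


E[|E(G)|] = C(161, 2)·p = 12880 · (1/1449) = 80/9.
E[α(G)] ≥ n − E[|E(G)|] = 161 − 80/9 = 1369/9.
Numerically: ≈ 152.11111.
(This is only a lower bound; the true E[α(G)] may be larger.)

E[α(G)] ≥ 1369/9 ≈ 152.11111.


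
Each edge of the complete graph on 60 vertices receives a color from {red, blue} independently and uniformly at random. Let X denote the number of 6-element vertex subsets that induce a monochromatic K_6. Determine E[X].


Let X = Σ_S X_S over the C(60, 6) = 50063860 subsets S of size 6, where X_S = 1 if the K_6 on S is monochromatic.
For a fixed S, the K_6 on S has C(6, 2) = 15 edges. P[all 15 edges red] = (1/2)^15, and likewise for blue, so P[monochromatic] = 2·(1/2)^15 = 2^{1 − 15} = 1/16384.
By linearity of expectation: E[X] = C(60, 6) · 2^{1 − 15} = 50063860 · 1/16384 = 12515965/4096.
Numerically: E[X] ≈ 3055.6555.

E[X] = C(60,6)·2^(1−C(6,2)) = 12515965/4096 ≈ 3055.6555.


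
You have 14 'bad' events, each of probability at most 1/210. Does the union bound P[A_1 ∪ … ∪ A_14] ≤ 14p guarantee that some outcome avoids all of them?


Union bound: P[∪_{i=1}^{14} A_i] ≤ Σ_i P[A_i] ≤ 14·p = 14·(1/210) = 1/15.
Numerically: 1/15 ≈ 0.0667.
Is 1/15 < 1? YES.
Since P[∪ A_i] ≤ 1/15 < 1, the complement has P[∩ A_i^c] ≥ 1 − 1/15 = 14/15 > 0, so some outcome avoids every A_i.

14·p = 1/15 ≈ 0.0667; existence CERTIFIED by the union bound.


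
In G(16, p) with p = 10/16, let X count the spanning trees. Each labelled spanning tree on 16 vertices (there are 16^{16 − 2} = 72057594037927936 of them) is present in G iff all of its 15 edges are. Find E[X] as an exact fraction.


K_16 has 16^{16 − 2} = 72057594037927936 labelled spanning trees.
For each such spanning tree H, let X_H = 1 if all 15 edges of H are present in G. Then P[X_H = 1] = p^{15} = (5/8)^{15} = 30517578125/35184372088832.
By linearity: E[X] = Σ_H E[X_H] = 72057594037927936 · p^{15} = 72057594037927936 · 30517578125/35184372088832 = 62500000000000.
Numerically: E[X] ≈ 6.25e+13.

E[X] = 72057594037927936 · (5/8)^{15} = 62500000000000 ≈ 6.25e+13.


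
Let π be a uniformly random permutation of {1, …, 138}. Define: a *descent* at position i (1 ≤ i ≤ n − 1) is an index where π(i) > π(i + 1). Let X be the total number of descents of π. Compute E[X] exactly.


Write X = Σ X_I over i = 1, …, 137, with X_I the indicator of one descent.
There are 137 indicators.
For each fixed i, the pair (π(i), π(i+1)) is a uniformly random ordered pair of distinct values from {1, …, 138}; by symmetry P[π(i) > π(i+1)] = 1/2.
By linearity: E[X] = 137 · (1/2) = (138 − 1) · (1/2) = 137/2 ≈ 68.500.

E[X] = 137/2 = 68.500.


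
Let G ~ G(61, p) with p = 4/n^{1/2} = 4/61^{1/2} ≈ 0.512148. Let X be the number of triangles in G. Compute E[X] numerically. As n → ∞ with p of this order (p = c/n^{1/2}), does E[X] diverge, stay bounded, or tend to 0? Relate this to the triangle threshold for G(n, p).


Number of potential triangles: C(61, 3) = 35990.
Each occurs with probability p³ ≈ (0.512148)³ ≈ 1.34333776e-01.
By linearity: E[X] = C(61, 3)·p³ ≈ 35990 · 1.34333776e-01 ≈ 4834.672586.
Since α = 1/2 < 1, p = c/n^{1/2} ≫ 1/n is above the triangle threshold p ~ 1/n. Asymptotically E[X] ~ (c³/6)·n^{3(1−α)} = (4³/6)·n^{1.5} → ∞; triangles are abundant w.h.p.

E[X] ≈ 4834.672586; in regime p = Θ(1/n^{1/2}) E[X] diverges (above the triangle threshold p ~ 1/n).


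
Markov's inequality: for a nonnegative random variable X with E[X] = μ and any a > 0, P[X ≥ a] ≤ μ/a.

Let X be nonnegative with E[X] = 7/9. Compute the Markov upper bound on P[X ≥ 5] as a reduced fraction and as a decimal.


μ = E[X] = 7/9, a = 5.
Markov: P[X ≥ 5] ≤ μ/a = (7/9)/5 = 7/45.
Numerically: ≈ 0.156.
(Since a = 5 > μ = 0.778, the bound 7/45 is < 1 and informative.)

P[X ≥ 5] ≤ 7/45 ≈ 0.156.


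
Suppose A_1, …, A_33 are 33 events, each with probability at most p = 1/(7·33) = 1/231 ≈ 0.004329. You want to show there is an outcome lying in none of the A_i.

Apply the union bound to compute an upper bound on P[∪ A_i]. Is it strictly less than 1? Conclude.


Union bound: P[∪_{i=1}^{33} A_i] ≤ Σ_i P[A_i] ≤ 33·p = 33·(1/231) = 1/7.
Numerically: 1/7 ≈ 0.142857.
Is 1/7 < 1? YES.
Since P[∪ A_i] ≤ 1/7 < 1, the complement has P[∩ A_i^c] ≥ 1 − 1/7 = 6/7 > 0, so some outcome avoids every A_i.

33·p = 1/7 ≈ 0.142857; existence CERTIFIED by the union bound.


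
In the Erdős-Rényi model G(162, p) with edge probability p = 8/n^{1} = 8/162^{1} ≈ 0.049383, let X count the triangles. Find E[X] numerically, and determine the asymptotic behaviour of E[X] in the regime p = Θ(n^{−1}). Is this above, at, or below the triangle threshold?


Number of potential triangles: C(162, 3) = 695520.
Each occurs with probability p³ ≈ (0.049383)³ ≈ 1.2042729e-04.
By linearity: E[X] = C(162, 3)·p³ ≈ 695520 · 1.2042729e-04 ≈ 83.75959.
Here α = 1, so p = 8/n is exactly at the triangle threshold p ~ 1/n. Asymptotically E[X] → c³/6 = 8³/6 = 256/3 ≈ 85.33333, a bounded constant. In this regime the triangle count is asymptotically Poisson(c³/6).

E[X] ≈ 83.75959; in regime p = Θ(1/n^{1}) E[X] stays bounded (at the triangle threshold p ~ 1/n).


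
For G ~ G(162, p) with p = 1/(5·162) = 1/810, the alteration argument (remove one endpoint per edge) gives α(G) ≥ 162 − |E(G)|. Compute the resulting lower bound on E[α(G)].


E[|E(G)|] = C(162, 2)·p = 13041 · (1/810) = 161/10.
E[α(G)] ≥ n − E[|E(G)|] = 162 − 161/10 = 1459/10.
Numerically: ≈ 145.9000.
(This is only a lower bound; the true E[α(G)] may be larger.)

E[α(G)] ≥ 1459/10 ≈ 145.9000.


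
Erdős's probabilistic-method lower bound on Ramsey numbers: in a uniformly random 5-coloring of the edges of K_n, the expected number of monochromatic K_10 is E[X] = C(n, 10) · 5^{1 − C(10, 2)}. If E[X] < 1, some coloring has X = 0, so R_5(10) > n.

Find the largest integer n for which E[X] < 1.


We need C(n, 10) · 5^{1 − 45} < 1, i.e. C(n, 10) < 5^{45 − 1} = 5684341886080801486968994140625.
Check values of n near the boundary:
  n = 5387: C(5387, 10) = 5624406917627224603154306376491; 5624406917627224603154306376491 < 5684341886080801486968994140625? YES
  n = 5388: C(5388, 10) = 5634865093375880654852250419586; 5634865093375880654852250419586 < 5684341886080801486968994140625? YES
  n = 5389: C(5389, 10) = 5645340767466558997768874792926; 5645340767466558997768874792926 < 5684341886080801486968994140625? YES
  n = 5390: C(5390, 10) = 5655833965919099070255434039753; 5655833965919099070255434039753 < 5684341886080801486968994140625? YES
  n = 5391: C(5391, 10) = 5666344714787188828795213697883; 5666344714787188828795213697883 < 5684341886080801486968994140625? YES
  n = 5392: C(5392, 10) = 5676873040158402483252283957448; 5676873040158402483252283957448 < 5684341886080801486968994140625? YES
  n = 5393: C(5393, 10) = 5687418968154238267170642278008; 5687418968154238267170642278008 < 5684341886080801486968994140625? NO
  n = 5394: C(5394, 10) = 5697982524930156243149785372878; 5697982524930156243149785372878 < 5684341886080801486968994140625? NO
The largest n with C(n, 10) < 5684341886080801486968994140625 is n = 5392 (where E[X] = 5676873040158402483252283957448/5684341886080801486968994140625 ≈ 0.9987). Hence R_5(10) > 5392, i.e. R_5(10) ≥ 5393.

Largest n = 5392; hence R_5(10) > 5392.


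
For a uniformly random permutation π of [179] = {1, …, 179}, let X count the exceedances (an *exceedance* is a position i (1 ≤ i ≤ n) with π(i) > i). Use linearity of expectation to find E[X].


Write X = Σ_{i=1}^{179} X_i, where X_i = 1_{π(i) > i}.
For each fixed i, π(i) is uniform over {1, …, 179} (marginal of a uniform permutation), so P[π(i) > i] = (n − i)/n. Summing: Σ_{i=1}^{179} (n − i)/n = (0 + 1 + … + 178)/179 = 179(179 − 1)/(2·179) = (179 − 1)/2.
Hence E[X] = Σ_{i=1}^{179} (179 − i)/179 = 89 ≈ 89.000000.

E[X] = 89 = 89.000000.


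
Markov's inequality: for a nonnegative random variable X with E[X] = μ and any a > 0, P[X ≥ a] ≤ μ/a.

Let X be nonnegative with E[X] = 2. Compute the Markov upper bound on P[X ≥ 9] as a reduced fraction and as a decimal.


μ = E[X] = 2, a = 9.
Markov: P[X ≥ 9] ≤ μ/a = (2)/9 = 2/9.
Numerically: ≈ 0.2222.
(Since a = 9 > μ = 2.0000, the bound 2/9 is < 1 and informative.)

P[X ≥ 9] ≤ 2/9 ≈ 0.2222.


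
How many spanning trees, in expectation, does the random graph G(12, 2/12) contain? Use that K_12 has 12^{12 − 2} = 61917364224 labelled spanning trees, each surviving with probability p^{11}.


K_12 has 12^{12 − 2} = 61917364224 labelled spanning trees.
For each such spanning tree H, let X_H = 1 if all 11 edges of H are present in G. Then P[X_H = 1] = p^{11} = (1/6)^{11} = 1/362797056.
By linearity: E[X] = Σ_H E[X_H] = 61917364224 · p^{11} = 61917364224 · 1/362797056 = 512/3.
Numerically: E[X] ≈ 171.

E[X] = 61917364224 · (1/6)^{11} = 512/3 ≈ 171.


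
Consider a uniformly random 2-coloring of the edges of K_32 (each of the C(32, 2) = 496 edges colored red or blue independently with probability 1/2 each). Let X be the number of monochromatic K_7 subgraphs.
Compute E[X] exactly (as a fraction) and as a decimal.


Let X = Σ_S X_S over the C(32, 7) = 3365856 subsets S of size 7, where X_S = 1 if the K_7 on S is monochromatic.
For a fixed S, the K_7 on S has C(7, 2) = 21 edges. P[all 21 edges red] = (1/2)^21, and likewise for blue, so P[monochromatic] = 2·(1/2)^21 = 2^{1 − 21} = 1/1048576.
By linearity of expectation: E[X] = C(32, 7) · 2^{1 − 21} = 3365856 · 1/1048576 = 105183/32768.
Numerically: E[X] ≈ 3.2099.

E[X] = C(32,7)·2^(1−C(7,2)) = 105183/32768 ≈ 3.2099.


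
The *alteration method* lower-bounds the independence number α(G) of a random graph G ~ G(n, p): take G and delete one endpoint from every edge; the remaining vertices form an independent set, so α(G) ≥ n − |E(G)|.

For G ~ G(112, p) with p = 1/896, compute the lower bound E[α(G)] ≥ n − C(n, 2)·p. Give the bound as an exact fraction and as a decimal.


E[|E(G)|] = C(112, 2)·p = 6216 · (1/896) = 111/16.
E[α(G)] ≥ n − E[|E(G)|] = 112 − 111/16 = 1681/16.
Numerically: ≈ 105.06250.
(This is only a lower bound; the true E[α(G)] may be larger.)

E[α(G)] ≥ 1681/16 ≈ 105.06250.


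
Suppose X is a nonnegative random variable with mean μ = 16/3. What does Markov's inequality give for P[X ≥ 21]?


μ = E[X] = 16/3, a = 21.
Markov: P[X ≥ 21] ≤ μ/a = (16/3)/21 = 16/63.
Numerically: ≈ 0.2540.
(Since a = 21 > μ = 5.3333, the bound 16/63 is < 1 and informative.)

P[X ≥ 21] ≤ 16/63 ≈ 0.2540.


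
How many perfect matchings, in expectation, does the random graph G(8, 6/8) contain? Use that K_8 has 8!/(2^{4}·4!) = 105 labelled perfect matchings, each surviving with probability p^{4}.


K_8 has 8!/(2^{4}·4!) = 105 labelled perfect matchings.
For each such perfect matching H, let X_H = 1 if all 4 edges of H are present in G. Then P[X_H = 1] = p^{4} = (3/4)^{4} = 81/256.
By linearity of expectation: E[X] = Σ_H E[X_H] = 105 · p^{4} = 105 · 81/256 = 8505/256.
Numerically: E[X] ≈ 33.2227.

E[X] = 105 · (3/4)^{4} = 8505/256 ≈ 33.2227.


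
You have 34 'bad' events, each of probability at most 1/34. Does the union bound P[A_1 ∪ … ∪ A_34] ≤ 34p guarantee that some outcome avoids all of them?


Union bound: P[∪_{i=1}^{34} A_i] ≤ Σ_i P[A_i] ≤ 34·p = 34·(1/34) = 1.
Numerically: 1 ≈ 1.00000.
Is 1 < 1? NO.
Since the bound 1 is ≥ 1, the union bound is uninformative here; it does NOT by itself certify existence.

34·p = 1 ≈ 1.00000; existence NOT certified by the union bound.


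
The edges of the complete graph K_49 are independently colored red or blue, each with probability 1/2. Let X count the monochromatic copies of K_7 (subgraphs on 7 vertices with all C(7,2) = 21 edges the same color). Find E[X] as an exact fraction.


Let X = Σ_S X_S over the C(49, 7) = 85900584 subsets S of size 7, where X_S = 1 if the K_7 on S is monochromatic.
For a fixed S, the K_7 on S has C(7, 2) = 21 edges. P[all 21 edges red] = (1/2)^21, and likewise for blue, so P[monochromatic] = 2·(1/2)^21 = 2^{1 − 21} = 1/1048576.
Summing: E[X] = C(49, 7) · 2^{1 − 21} = 85900584 · 1/1048576 = 10737573/131072.
Numerically: E[X] ≈ 81.921.

E[X] = C(49,7)·2^(1−C(7,2)) = 10737573/131072 ≈ 81.921.


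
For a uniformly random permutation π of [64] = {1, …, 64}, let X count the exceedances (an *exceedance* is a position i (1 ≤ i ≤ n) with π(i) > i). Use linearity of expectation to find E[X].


Write X = Σ_{i=1}^{64} X_i, where X_i = 1_{π(i) > i}.
For each fixed i, π(i) is uniform over {1, …, 64} (marginal of a uniform permutation), so P[π(i) > i] = (n − i)/n. Summing: Σ_{i=1}^{64} (n − i)/n = (0 + 1 + … + 63)/64 = 64(64 − 1)/(2·64) = (64 − 1)/2.
Hence E[X] = Σ_{i=1}^{64} (64 − i)/64 = 63/2 ≈ 31.5000.

E[X] = 63/2 = 31.5000.


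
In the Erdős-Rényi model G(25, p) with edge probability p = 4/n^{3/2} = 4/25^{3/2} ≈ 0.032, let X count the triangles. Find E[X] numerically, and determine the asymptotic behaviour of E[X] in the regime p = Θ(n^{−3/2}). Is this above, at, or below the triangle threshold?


Number of potential triangles: C(25, 3) = 2300.
Each occurs with probability p³ ≈ (0.032)³ ≈ 3.276800e-05.
By linearity: E[X] = C(25, 3)·p³ ≈ 2300 · 3.276800e-05 ≈ 0.0754.
Since α = 3/2 > 1, p = c/n^{3/2} = o(1/n) is below the triangle threshold p ~ 1/n. Asymptotically E[X] ~ (c³/6)·n^{3(1−α)} = (4³/6)·n^{-1.5} → 0, so by Markov's inequality G has no triangles w.h.p.

E[X] ≈ 0.0754; in regime p = Θ(1/n^{3/2}) E[X] tends to 0 (below the triangle threshold p ~ 1/n).


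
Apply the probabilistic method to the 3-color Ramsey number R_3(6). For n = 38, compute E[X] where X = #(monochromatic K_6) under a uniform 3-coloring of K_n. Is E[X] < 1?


E[X] = C(38, 6) · 3^{1 − 15} = 2760681 · 3^{−14} = 2760681/4782969.
As a reduced fraction: E[X] = 920227/1594323 ≈ 0.5771898.
Is E[X] < 1? YES.
Since E[X] < 1, there exists a 3-coloring of K_{38} with no monochromatic K_6; hence R_3(6) > 38.

E[X] = 920227/1594323 ≈ 0.5771898; E[X] < 1, so R_3(6) > 38.


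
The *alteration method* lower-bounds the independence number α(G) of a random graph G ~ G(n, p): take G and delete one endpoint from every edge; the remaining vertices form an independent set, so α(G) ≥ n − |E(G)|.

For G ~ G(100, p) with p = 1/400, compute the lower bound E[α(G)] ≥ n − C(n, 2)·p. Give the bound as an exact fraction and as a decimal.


E[|E(G)|] = C(100, 2)·p = 4950 · (1/400) = 99/8.
E[α(G)] ≥ n − E[|E(G)|] = 100 − 99/8 = 701/8.
Numerically: ≈ 87.625.
(This is only a lower bound; the true E[α(G)] may be larger.)

E[α(G)] ≥ 701/8 ≈ 87.625.


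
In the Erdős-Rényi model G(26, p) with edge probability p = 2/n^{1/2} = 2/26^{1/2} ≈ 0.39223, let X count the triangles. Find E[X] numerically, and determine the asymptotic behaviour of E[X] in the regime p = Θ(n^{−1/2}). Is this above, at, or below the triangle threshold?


Number of potential triangles: C(26, 3) = 2600.
Each occurs with probability p³ ≈ (0.39223)³ ≈ 6.0343426e-02.
By linearity: E[X] = C(26, 3)·p³ ≈ 2600 · 6.0343426e-02 ≈ 156.89291.
Since α = 1/2 < 1, p = c/n^{1/2} ≫ 1/n is above the triangle threshold p ~ 1/n. Asymptotically E[X] ~ (c³/6)·n^{3(1−α)} = (2³/6)·n^{1.5} → ∞; triangles are abundant w.h.p.

E[X] ≈ 156.89291; in regime p = Θ(1/n^{1/2}) E[X] diverges (above the triangle threshold p ~ 1/n).


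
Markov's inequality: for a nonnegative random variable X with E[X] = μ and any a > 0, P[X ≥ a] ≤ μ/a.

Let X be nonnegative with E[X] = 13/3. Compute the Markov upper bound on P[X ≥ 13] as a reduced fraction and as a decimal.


μ = E[X] = 13/3, a = 13.
Markov: P[X ≥ 13] ≤ μ/a = (13/3)/13 = 1/3.
Numerically: ≈ 0.33333.
(Since a = 13 > μ = 4.33333, the bound 1/3 is < 1 and informative.)

P[X ≥ 13] ≤ 1/3 ≈ 0.33333.


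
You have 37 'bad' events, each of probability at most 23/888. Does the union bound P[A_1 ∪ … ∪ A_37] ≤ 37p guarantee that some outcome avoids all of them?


Union bound: P[∪_{i=1}^{37} A_i] ≤ Σ_i P[A_i] ≤ 37·p = 37·(23/888) = 23/24.
Numerically: 23/24 ≈ 0.9583333.
Is 23/24 < 1? YES.
Since P[∪ A_i] ≤ 23/24 < 1, the complement has P[∩ A_i^c] ≥ 1 − 23/24 = 1/24 > 0, so some outcome avoids every A_i.

37·p = 23/24 ≈ 0.9583333; existence CERTIFIED by the union bound.


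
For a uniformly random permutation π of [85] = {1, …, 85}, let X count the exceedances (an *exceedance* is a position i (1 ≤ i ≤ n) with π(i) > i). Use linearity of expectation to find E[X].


Write X = Σ_{i=1}^{85} X_i, where X_i = 1_{π(i) > i}.
For each fixed i, π(i) is uniform over {1, …, 85} (marginal of a uniform permutation), so P[π(i) > i] = (n − i)/n. Summing: Σ_{i=1}^{85} (n − i)/n = (0 + 1 + … + 84)/85 = 85(85 − 1)/(2·85) = (85 − 1)/2.
Hence E[X] = Σ_{i=1}^{85} (85 − i)/85 = 42 ≈ 42.0000.

E[X] = 42 = 42.0000.


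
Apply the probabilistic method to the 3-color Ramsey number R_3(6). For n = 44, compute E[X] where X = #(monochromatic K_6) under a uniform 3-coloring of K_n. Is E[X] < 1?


E[X] = C(44, 6) · 3^{1 − 15} = 7059052 · 3^{−14} = 7059052/4782969.
As a reduced fraction: E[X] = 7059052/4782969 ≈ 1.4758724.
Is E[X] < 1? NO.
Since E[X] ≥ 1, the first-moment bound is inconclusive at n = 44; it does NOT by itself certify R_3(6) > 44.

E[X] = 7059052/4782969 ≈ 1.4758724; E[X] ≥ 1; first-moment method inconclusive here.


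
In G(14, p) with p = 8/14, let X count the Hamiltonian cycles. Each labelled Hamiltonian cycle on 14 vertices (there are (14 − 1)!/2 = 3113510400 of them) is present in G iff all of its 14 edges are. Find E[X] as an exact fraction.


K_14 has (14 − 1)!/2 = 3113510400 labelled Hamiltonian cycles.
For each such Hamiltonian cycle H, let X_H = 1 if all 14 edges of H are present in G. Then P[X_H = 1] = p^{14} = (4/7)^{14} = 268435456/678223072849.
By linearity of expectation: E[X] = Σ_H E[X_H] = 3113510400 · p^{14} = 3113510400 · 268435456/678223072849 = 119396654854963200/96889010407.
Numerically: E[X] ≈ 1.2323e+06.

E[X] = 3113510400 · (4/7)^{14} = 119396654854963200/96889010407 ≈ 1.2323e+06.


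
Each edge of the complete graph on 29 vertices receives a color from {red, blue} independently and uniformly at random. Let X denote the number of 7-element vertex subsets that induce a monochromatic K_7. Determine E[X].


Let X = Σ_S X_S over the C(29, 7) = 1560780 subsets S of size 7, where X_S = 1 if the K_7 on S is monochromatic.
For a fixed S, the K_7 on S has C(7, 2) = 21 edges. P[all 21 edges red] = (1/2)^21, and likewise for blue, so P[monochromatic] = 2·(1/2)^21 = 2^{1 − 21} = 1/1048576.
By linearity: E[X] = C(29, 7) · 2^{1 − 21} = 1560780 · 1/1048576 = 390195/262144.
Numerically: E[X] ≈ 1.488.

E[X] = C(29,7)·2^(1−C(7,2)) = 390195/262144 ≈ 1.488.


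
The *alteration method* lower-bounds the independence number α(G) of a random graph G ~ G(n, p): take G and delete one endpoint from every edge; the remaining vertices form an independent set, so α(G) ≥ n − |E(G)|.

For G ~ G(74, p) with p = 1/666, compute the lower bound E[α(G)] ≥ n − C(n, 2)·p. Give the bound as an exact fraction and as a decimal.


E[|E(G)|] = C(74, 2)·p = 2701 · (1/666) = 73/18.
E[α(G)] ≥ n − E[|E(G)|] = 74 − 73/18 = 1259/18.
Numerically: ≈ 69.944.
(This is only a lower bound; the true E[α(G)] may be larger.)

E[α(G)] ≥ 1259/18 ≈ 69.944.


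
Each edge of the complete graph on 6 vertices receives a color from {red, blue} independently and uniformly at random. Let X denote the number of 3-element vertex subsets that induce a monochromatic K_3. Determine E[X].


Let X = Σ_S X_S over the C(6, 3) = 20 subsets S of size 3, where X_S = 1 if the K_3 on S is monochromatic.
For a fixed S, the K_3 on S has C(3, 2) = 3 edges. P[all 3 edges red] = (1/2)^3, and likewise for blue, so P[monochromatic] = 2·(1/2)^3 = 2^{1 − 3} = 1/4.
By linearity: E[X] = C(6, 3) · 2^{1 − 3} = 20 · 1/4 = 5.
Numerically: E[X] ≈ 5.00000.

E[X] = C(6,3)·2^(1−C(3,2)) = 5 ≈ 5.00000.


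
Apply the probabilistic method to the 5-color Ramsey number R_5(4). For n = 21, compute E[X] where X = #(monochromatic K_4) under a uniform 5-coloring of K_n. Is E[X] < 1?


E[X] = C(21, 4) · 5^{1 − 6} = 5985 · 5^{−5} = 5985/3125.
As a reduced fraction: E[X] = 1197/625 ≈ 1.915200.
Is E[X] < 1? NO.
Since E[X] ≥ 1, the first-moment bound is inconclusive at n = 21; it does NOT by itself certify R_5(4) > 21.

E[X] = 1197/625 ≈ 1.915200; E[X] ≥ 1; first-moment method inconclusive here.


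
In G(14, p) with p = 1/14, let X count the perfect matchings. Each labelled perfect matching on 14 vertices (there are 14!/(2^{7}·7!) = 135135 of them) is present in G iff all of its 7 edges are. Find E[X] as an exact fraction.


K_14 has 14!/(2^{7}·7!) = 135135 labelled perfect matchings.
For each such perfect matching H, let X_H = 1 if all 7 edges of H are present in G. Then P[X_H = 1] = p^{7} = (1/14)^{7} = 1/105413504.
Summing the indicators: E[X] = Σ_H E[X_H] = 135135 · p^{7} = 135135 · 1/105413504 = 19305/15059072.
Numerically: E[X] ≈ 0.001282.

E[X] = 135135 · (1/14)^{7} = 19305/15059072 ≈ 0.001282.


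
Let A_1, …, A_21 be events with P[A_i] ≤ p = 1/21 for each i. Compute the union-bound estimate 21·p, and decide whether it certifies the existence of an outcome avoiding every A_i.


Union bound: P[∪_{i=1}^{21} A_i] ≤ Σ_i P[A_i] ≤ 21·p = 21·(1/21) = 1.
Numerically: 1 ≈ 1.0000000.
Is 1 < 1? NO.
Since the bound 1 is ≥ 1, the union bound is uninformative here; it does NOT by itself certify existence.

21·p = 1 ≈ 1.0000000; existence NOT certified by the union bound.


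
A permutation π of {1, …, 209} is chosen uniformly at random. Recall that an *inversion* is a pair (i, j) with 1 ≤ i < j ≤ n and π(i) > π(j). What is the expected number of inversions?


Write X = Σ X_I over the C(209, 2) = 21736 pairs i < j, with X_I the indicator of one inversion.
There are 21736 indicators.
For each fixed pair i < j, the values π(i) and π(j) are two distinct elements of {1, …, 209} in uniformly random order; by symmetry P[π(i) > π(j)] = 1/2.
By linearity: E[X] = 21736 · (1/2) = C(209, 2) · (1/2) = 21736/2 = 10868 ≈ 10868.000.

E[X] = 10868 = 10868.000.


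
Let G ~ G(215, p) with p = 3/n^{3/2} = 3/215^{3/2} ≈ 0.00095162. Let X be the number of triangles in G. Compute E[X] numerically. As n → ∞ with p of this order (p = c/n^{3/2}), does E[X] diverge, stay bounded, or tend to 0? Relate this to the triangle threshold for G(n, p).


Number of potential triangles: C(215, 3) = 1633355.
Each occurs with probability p³ ≈ (0.00095162)³ ≈ 8.6176866e-10.
By linearity: E[X] = C(215, 3)·p³ ≈ 1633355 · 8.6176866e-10 ≈ 0.00141.
Since α = 3/2 > 1, p = c/n^{3/2} = o(1/n) is below the triangle threshold p ~ 1/n. Asymptotically E[X] ~ (c³/6)·n^{3(1−α)} = (3³/6)·n^{-1.5} → 0, so by Markov's inequality G has no triangles w.h.p.

E[X] ≈ 0.00141; in regime p = Θ(1/n^{3/2}) E[X] tends to 0 (below the triangle threshold p ~ 1/n).


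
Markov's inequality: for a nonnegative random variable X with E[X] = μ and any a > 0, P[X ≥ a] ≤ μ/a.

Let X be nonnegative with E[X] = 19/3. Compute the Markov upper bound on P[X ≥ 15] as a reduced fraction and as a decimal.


μ = E[X] = 19/3, a = 15.
Markov: P[X ≥ 15] ≤ μ/a = (19/3)/15 = 19/45.
Numerically: ≈ 0.4222.
(Since a = 15 > μ = 6.3333, the bound 19/45 is < 1 and informative.)

P[X ≥ 15] ≤ 19/45 ≈ 0.4222.


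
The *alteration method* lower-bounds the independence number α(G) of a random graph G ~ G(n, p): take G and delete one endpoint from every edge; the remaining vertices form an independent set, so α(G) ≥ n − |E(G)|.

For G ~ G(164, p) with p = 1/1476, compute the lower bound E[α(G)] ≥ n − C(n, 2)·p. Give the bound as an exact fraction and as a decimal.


E[|E(G)|] = C(164, 2)·p = 13366 · (1/1476) = 163/18.
E[α(G)] ≥ n − E[|E(G)|] = 164 − 163/18 = 2789/18.
Numerically: ≈ 154.944444.
(This is only a lower bound; the true E[α(G)] may be larger.)

E[α(G)] ≥ 2789/18 ≈ 154.944444.


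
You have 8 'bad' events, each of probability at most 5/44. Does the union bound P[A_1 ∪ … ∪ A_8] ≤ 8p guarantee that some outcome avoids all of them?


Union bound: P[∪_{i=1}^{8} A_i] ≤ Σ_i P[A_i] ≤ 8·p = 8·(5/44) = 10/11.
Numerically: 10/11 ≈ 0.909.
Is 10/11 < 1? YES.
Since P[∪ A_i] ≤ 10/11 < 1, the complement has P[∩ A_i^c] ≥ 1 − 10/11 = 1/11 > 0, so some outcome avoids every A_i.

8·p = 10/11 ≈ 0.909; existence CERTIFIED by the union bound.


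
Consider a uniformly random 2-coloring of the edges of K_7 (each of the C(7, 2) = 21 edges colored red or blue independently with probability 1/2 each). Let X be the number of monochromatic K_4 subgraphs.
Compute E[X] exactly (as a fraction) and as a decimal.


Let X = Σ_S X_S over the C(7, 4) = 35 subsets S of size 4, where X_S = 1 if the K_4 on S is monochromatic.
For a fixed S, the K_4 on S has C(4, 2) = 6 edges. P[all 6 edges red] = (1/2)^6, and likewise for blue, so P[monochromatic] = 2·(1/2)^6 = 2^{1 − 6} = 1/32.
By linearity of expectation: E[X] = C(7, 4) · 2^{1 − 6} = 35 · 1/32 = 35/32.
Numerically: E[X] ≈ 1.09375.

E[X] = C(7,4)·2^(1−C(4,2)) = 35/32 ≈ 1.09375.


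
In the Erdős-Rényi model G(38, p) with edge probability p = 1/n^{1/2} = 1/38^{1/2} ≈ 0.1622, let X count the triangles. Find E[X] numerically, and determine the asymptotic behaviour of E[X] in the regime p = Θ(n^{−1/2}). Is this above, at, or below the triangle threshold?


Number of potential triangles: C(38, 3) = 8436.
Each occurs with probability p³ ≈ (0.1622)³ ≈ 4.268985e-03.
By linearity: E[X] = C(38, 3)·p³ ≈ 8436 · 4.268985e-03 ≈ 36.0132.
Since α = 1/2 < 1, p = c/n^{1/2} ≫ 1/n is above the triangle threshold p ~ 1/n. Asymptotically E[X] ~ (c³/6)·n^{3(1−α)} = (1³/6)·n^{1.5} → ∞; triangles are abundant w.h.p.

E[X] ≈ 36.0132; in regime p = Θ(1/n^{1/2}) E[X] diverges (above the triangle threshold p ~ 1/n).


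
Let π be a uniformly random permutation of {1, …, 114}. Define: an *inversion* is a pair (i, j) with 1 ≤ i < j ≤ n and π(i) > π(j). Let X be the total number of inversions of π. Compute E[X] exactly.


Write X = Σ X_I over the C(114, 2) = 6441 pairs i < j, with X_I the indicator of one inversion.
There are 6441 indicators.
For each fixed pair i < j, the values π(i) and π(j) are two distinct elements of {1, …, 114} in uniformly random order; by symmetry P[π(i) > π(j)] = 1/2.
By linearity: E[X] = 6441 · (1/2) = C(114, 2) · (1/2) = 6441/2 = 6441/2 ≈ 3220.5000.

E[X] = 6441/2 = 3220.5000.


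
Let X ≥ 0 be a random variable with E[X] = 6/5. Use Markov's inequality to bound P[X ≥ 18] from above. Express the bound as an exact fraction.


μ = E[X] = 6/5, a = 18.
Markov: P[X ≥ 18] ≤ μ/a = (6/5)/18 = 1/15.
Numerically: ≈ 0.067.
(Since a = 18 > μ = 1.200, the bound 1/15 is < 1 and informative.)

P[X ≥ 18] ≤ 1/15 ≈ 0.067.


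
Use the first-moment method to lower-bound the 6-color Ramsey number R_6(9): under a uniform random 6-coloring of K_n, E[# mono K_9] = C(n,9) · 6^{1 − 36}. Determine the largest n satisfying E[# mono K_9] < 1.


We need C(n, 9) · 6^{1 − 36} < 1, i.e. C(n, 9) < 6^{36 − 1} = 1719070799748422591028658176.
Check values of n near the boundary:
  n = 4407: C(4407, 9) = 1713856532599459170657070050; 1713856532599459170657070050 < 1719070799748422591028658176? YES
  n = 4408: C(4408, 9) = 1717362945146264156457459600; 1717362945146264156457459600 < 1719070799748422591028658176? YES
  n = 4409: C(4409, 9) = 1720875732988608787686577131; 1720875732988608787686577131 < 1719070799748422591028658176? NO
  n = 4410: C(4410, 9) = 1724394906266704102180823710; 1724394906266704102180823710 < 1719070799748422591028658176? NO
The largest n with C(n, 9) < 1719070799748422591028658176 is n = 4408 (where E[X] = 35778394690547169926197075/35813974994758803979763712 ≈ 0.9990). Hence R_6(9) > 4408, i.e. R_6(9) ≥ 4409.

Largest n = 4408; hence R_6(9) > 4408.


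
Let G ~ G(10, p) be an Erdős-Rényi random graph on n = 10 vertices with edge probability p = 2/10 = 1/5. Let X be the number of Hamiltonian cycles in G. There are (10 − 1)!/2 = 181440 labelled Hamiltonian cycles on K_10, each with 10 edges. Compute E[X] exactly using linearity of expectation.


K_10 has (10 − 1)!/2 = 181440 labelled Hamiltonian cycles.
For each such Hamiltonian cycle H, let X_H = 1 if all 10 edges of H are present in G. Then P[X_H = 1] = p^{10} = (1/5)^{10} = 1/9765625.
Summing the indicators: E[X] = Σ_H E[X_H] = 181440 · p^{10} = 181440 · 1/9765625 = 36288/1953125.
Numerically: E[X] ≈ 0.0185795.

E[X] = 181440 · (1/5)^{10} = 36288/1953125 ≈ 0.0185795.


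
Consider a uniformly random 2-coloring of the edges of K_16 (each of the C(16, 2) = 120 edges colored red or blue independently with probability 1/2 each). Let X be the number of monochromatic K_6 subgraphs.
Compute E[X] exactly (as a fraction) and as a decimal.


Let X = Σ_S X_S over the C(16, 6) = 8008 subsets S of size 6, where X_S = 1 if the K_6 on S is monochromatic.
For a fixed S, the K_6 on S has C(6, 2) = 15 edges. P[all 15 edges red] = (1/2)^15, and likewise for blue, so P[monochromatic] = 2·(1/2)^15 = 2^{1 − 15} = 1/16384.
By linearity: E[X] = C(16, 6) · 2^{1 − 15} = 8008 · 1/16384 = 1001/2048.
Numerically: E[X] ≈ 0.489.

E[X] = C(16,6)·2^(1−C(6,2)) = 1001/2048 ≈ 0.489.


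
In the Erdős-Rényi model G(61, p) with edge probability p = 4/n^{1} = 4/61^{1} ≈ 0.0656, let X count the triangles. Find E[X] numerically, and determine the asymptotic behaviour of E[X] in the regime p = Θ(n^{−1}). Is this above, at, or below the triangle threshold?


Number of potential triangles: C(61, 3) = 35990.
Each occurs with probability p³ ≈ (0.0656)³ ≈ 2.81962e-04.
By linearity: E[X] = C(61, 3)·p³ ≈ 35990 · 2.81962e-04 ≈ 10.148.
Here α = 1, so p = 4/n is exactly at the triangle threshold p ~ 1/n. Asymptotically E[X] → c³/6 = 4³/6 = 32/3 ≈ 10.667, a bounded constant. In this regime the triangle count is asymptotically Poisson(c³/6).

E[X] ≈ 10.148; in regime p = Θ(1/n^{1}) E[X] stays bounded (at the triangle threshold p ~ 1/n).


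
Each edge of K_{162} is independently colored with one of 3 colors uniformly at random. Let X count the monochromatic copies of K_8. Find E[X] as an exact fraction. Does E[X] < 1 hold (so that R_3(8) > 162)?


E[X] = C(162, 8) · 3^{1 − 28} = 9870758125020 · 3^{−27} = 9870758125020/7625597484987.
As a reduced fraction: E[X] = 121861211420/94143178827 ≈ 1.294.
Is E[X] < 1? NO.
Since E[X] ≥ 1, the first-moment bound is inconclusive at n = 162; it does NOT by itself certify R_3(8) > 162.

E[X] = 121861211420/94143178827 ≈ 1.294; E[X] ≥ 1; first-moment method inconclusive here.


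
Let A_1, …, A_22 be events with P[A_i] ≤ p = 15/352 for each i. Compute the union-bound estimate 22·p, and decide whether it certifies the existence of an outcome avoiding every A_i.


Union bound: P[∪_{i=1}^{22} A_i] ≤ Σ_i P[A_i] ≤ 22·p = 22·(15/352) = 15/16.
Numerically: 15/16 ≈ 0.937500.
Is 15/16 < 1? YES.
Since P[∪ A_i] ≤ 15/16 < 1, the complement has P[∩ A_i^c] ≥ 1 − 15/16 = 1/16 > 0, so some outcome avoids every A_i.

22·p = 15/16 ≈ 0.937500; existence CERTIFIED by the union bound.


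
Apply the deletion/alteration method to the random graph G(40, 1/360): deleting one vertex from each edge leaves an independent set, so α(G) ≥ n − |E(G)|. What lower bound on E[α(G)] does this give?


E[|E(G)|] = C(40, 2)·p = 780 · (1/360) = 13/6.
E[α(G)] ≥ n − E[|E(G)|] = 40 − 13/6 = 227/6.
Numerically: ≈ 37.83333.
(This is only a lower bound; the true E[α(G)] may be larger.)

E[α(G)] ≥ 227/6 ≈ 37.83333.


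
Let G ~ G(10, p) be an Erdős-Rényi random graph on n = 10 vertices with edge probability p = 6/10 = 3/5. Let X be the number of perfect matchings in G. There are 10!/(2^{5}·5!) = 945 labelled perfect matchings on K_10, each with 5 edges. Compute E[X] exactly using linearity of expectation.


K_10 has 10!/(2^{5}·5!) = 945 labelled perfect matchings.
For each such perfect matching H, let X_H = 1 if all 5 edges of H are present in G. Then P[X_H = 1] = p^{5} = (3/5)^{5} = 243/3125.
By linearity: E[X] = Σ_H E[X_H] = 945 · p^{5} = 945 · 243/3125 = 45927/625.
Numerically: E[X] ≈ 73.5.

E[X] = 945 · (3/5)^{5} = 45927/625 ≈ 73.5.


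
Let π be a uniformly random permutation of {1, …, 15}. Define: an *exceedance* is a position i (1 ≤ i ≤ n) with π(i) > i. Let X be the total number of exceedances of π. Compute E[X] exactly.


Write X = Σ_{i=1}^{15} X_i, where X_i = 1_{π(i) > i}.
For each fixed i, π(i) is uniform over {1, …, 15} (marginal of a uniform permutation), so P[π(i) > i] = (n − i)/n. Summing: Σ_{i=1}^{15} (n − i)/n = (0 + 1 + … + 14)/15 = 15(15 − 1)/(2·15) = (15 − 1)/2.
Hence E[X] = Σ_{i=1}^{15} (15 − i)/15 = 7 ≈ 7.00000.

E[X] = 7 = 7.00000.


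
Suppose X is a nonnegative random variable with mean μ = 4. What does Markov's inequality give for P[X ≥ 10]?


μ = E[X] = 4, a = 10.
Markov: P[X ≥ 10] ≤ μ/a = (4)/10 = 2/5.
Numerically: ≈ 0.400.
(Since a = 10 > μ = 4.000, the bound 2/5 is < 1 and informative.)

P[X ≥ 10] ≤ 2/5 ≈ 0.400.


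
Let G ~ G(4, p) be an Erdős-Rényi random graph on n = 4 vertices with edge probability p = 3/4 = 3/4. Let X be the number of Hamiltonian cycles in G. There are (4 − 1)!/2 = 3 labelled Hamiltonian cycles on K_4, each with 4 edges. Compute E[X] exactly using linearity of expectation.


K_4 has (4 − 1)!/2 = 3 labelled Hamiltonian cycles.
For each such Hamiltonian cycle H, let X_H = 1 if all 4 edges of H are present in G. Then P[X_H = 1] = p^{4} = (3/4)^{4} = 81/256.
Summing the indicators: E[X] = Σ_H E[X_H] = 3 · p^{4} = 3 · 81/256 = 243/256.
Numerically: E[X] ≈ 0.9492.

E[X] = 3 · (3/4)^{4} = 243/256 ≈ 0.9492.
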